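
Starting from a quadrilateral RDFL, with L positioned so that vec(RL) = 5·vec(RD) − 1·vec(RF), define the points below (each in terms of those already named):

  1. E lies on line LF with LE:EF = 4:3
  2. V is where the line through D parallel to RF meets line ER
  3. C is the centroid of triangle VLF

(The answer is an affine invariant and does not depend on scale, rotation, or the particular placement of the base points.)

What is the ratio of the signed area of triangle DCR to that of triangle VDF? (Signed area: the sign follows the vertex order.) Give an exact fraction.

[DCR]:[VDF] = -1/3

Choose coordinates R = (0, 0), D = (1, 0), F = (0, 1), L = (5, -1).
1. E lies on line LF with LE:EF = 4:3 ⇒ E = (15/7, 1/7)
2. V is where the line through D parallel to RF meets line ER ⇒ V = (1, 1/15)
3. C is the centroid of triangle VLF ⇒ C = (2, 1/45)
2·[DCR] = 1/45, 2·[VDF] = -1/15
[DCR]:[VDF] = 1/45:-1/15 = -1/3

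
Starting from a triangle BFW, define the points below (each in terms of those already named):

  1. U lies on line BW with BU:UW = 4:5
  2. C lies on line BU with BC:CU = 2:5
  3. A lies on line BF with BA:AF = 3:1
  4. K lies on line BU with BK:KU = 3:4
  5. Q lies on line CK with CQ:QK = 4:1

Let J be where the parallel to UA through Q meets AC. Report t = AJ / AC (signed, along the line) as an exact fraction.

Assign B = (0, 0), F = (1, 0), W = (0, 1) — the answer is frame-independent, so this choice is without loss of generality.
1. U lies on line BW with BU:UW = 4:5 ⇒ U = (0, 4/9)
2. C lies on line BU with BC:CU = 2:5 ⇒ C = (0, 8/63)
3. A lies on line BF with BA:AF = 3:1 ⇒ A = (3/4, 0)
4. K lies on line BU with BK:KU = 3:4 ⇒ K = (0, 4/21)
5. Q lies on line CK with CQ:QK = 4:1 ⇒ Q = (0, 8/45)
through Q parallel to UA: direction (3/4, -4/9); meets AC at J = (3/25, 8/75)
J = A + t·(C−A) with t = 21/25

t = 21/25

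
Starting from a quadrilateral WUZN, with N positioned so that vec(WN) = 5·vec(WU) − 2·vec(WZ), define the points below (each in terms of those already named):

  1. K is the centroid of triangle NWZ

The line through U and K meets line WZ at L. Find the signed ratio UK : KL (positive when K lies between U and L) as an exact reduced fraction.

Assign W = (0, 0), U = (1, 0), Z = (0, 1), N = (5, -2) — the answer is frame-independent, so this choice is without loss of generality.
1. K is the centroid of triangle NWZ ⇒ K = (5/3, -1/3)
line UK meets WZ at L = (0, 1/2)
K = U + t·(L−U) with t = -2/3, so UK:KL = -2/3:5/3

UK:KL = -2/5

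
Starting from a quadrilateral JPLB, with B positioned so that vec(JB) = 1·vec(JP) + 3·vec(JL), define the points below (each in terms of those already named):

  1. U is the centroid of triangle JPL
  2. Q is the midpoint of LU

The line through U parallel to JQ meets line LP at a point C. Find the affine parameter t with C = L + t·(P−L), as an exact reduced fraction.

t = 2/5

Work in coordinates with J = (0, 0), P = (1, 0), L = (0, 1), B = (1, 3).
1. U is the centroid of triangle JPL ⇒ U = (1/3, 1/3)
2. Q is the midpoint of LU ⇒ Q = (1/6, 2/3)
through U parallel to JQ: direction (1/6, 2/3); meets LP at C = (2/5, 3/5)
C = L + t·(P−L) with t = 2/5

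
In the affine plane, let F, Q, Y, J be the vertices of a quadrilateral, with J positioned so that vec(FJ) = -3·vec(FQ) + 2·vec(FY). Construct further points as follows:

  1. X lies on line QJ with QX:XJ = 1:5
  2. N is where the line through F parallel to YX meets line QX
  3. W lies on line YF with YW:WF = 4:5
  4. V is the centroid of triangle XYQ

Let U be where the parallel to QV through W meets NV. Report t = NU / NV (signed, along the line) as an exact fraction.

t = 7/18

Work in coordinates with F = (0, 0), Q = (1, 0), Y = (0, 1), J = (-3, 2).
1. X lies on line QJ with QX:XJ = 1:5 ⇒ X = (1/3, 1/3)
2. N is where the line through F parallel to YX meets line QX ⇒ N = (-1/3, 2/3)
3. W lies on line YF with YW:WF = 4:5 ⇒ W = (0, 5/9)
4. V is the centroid of triangle XYQ ⇒ V = (4/9, 4/9)
through W parallel to QV: direction (-5/9, 4/9); meets NV at U = (-5/162, 47/81)
U = N + t·(V−N) with t = 7/18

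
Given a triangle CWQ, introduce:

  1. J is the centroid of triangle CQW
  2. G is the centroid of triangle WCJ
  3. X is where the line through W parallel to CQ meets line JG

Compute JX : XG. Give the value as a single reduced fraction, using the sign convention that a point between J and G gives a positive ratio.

JX:XG = -6/5

Work in coordinates with C = (0, 0), W = (1, 0), Q = (0, 1).
1. J is the centroid of triangle CQW ⇒ J = (1/3, 1/3)
2. G is the centroid of triangle WCJ ⇒ G = (4/9, 1/9)
3. X is where the line through W parallel to CQ meets line JG ⇒ X = (1, -1)
X = J + t·(G−J) with t = 6, so JX:XG = t:(1−t) = 6:-5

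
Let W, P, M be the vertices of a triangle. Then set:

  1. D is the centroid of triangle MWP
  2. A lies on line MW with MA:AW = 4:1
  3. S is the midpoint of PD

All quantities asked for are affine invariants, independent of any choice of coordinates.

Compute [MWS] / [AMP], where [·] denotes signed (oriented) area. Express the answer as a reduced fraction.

Assign W = (0, 0), P = (1, 0), M = (0, 1) — the answer is frame-independent, so this choice is without loss of generality.
1. D is the centroid of triangle MWP ⇒ D = (1/3, 1/3)
2. A lies on line MW with MA:AW = 4:1 ⇒ A = (0, 1/5)
3. S is the midpoint of PD ⇒ S = (2/3, 1/6)
2·[MWS] = 2/3, 2·[AMP] = -4/5
[MWS]:[AMP] = 2/3:-4/5 = -5/6

[MWS]:[AMP] = -5/6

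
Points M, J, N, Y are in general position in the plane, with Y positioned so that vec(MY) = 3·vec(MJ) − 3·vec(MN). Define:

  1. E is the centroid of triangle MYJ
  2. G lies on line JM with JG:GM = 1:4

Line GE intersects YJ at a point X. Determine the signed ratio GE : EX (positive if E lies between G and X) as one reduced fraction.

GE:EX = -2/5

Assign M = (0, 0), J = (1, 0), N = (0, 1), Y = (3, -3) — the answer is frame-independent, so this choice is without loss of generality.
1. E is the centroid of triangle MYJ ⇒ E = (4/3, -1)
2. G lies on line JM with JG:GM = 1:4 ⇒ G = (4/5, 0)
line GE meets YJ at X = (0, 3/2)
E = G + t·(X−G) with t = -2/3, so GE:EX = -2/3:5/3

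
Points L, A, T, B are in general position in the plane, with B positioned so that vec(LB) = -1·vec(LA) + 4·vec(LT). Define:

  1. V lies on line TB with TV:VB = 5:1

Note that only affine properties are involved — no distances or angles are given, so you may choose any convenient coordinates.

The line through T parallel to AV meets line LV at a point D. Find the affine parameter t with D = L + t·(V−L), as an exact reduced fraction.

Work in coordinates with L = (0, 0), A = (1, 0), T = (0, 1), B = (-1, 4).
1. V lies on line TB with TV:VB = 5:1 ⇒ V = (-5/6, 7/2)
through T parallel to AV: direction (-11/6, 7/2); meets LV at D = (-55/126, 11/6)
D = L + t·(V−L) with t = 11/21

t = 11/21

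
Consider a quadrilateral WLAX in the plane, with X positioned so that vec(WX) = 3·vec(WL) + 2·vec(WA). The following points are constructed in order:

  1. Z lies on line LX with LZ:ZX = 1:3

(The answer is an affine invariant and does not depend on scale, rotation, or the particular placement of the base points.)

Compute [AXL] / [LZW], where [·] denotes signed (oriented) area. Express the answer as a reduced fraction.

Assign W = (0, 0), L = (1, 0), A = (0, 1), X = (3, 2) — the answer is frame-independent, so this choice is without loss of generality.
1. Z lies on line LX with LZ:ZX = 1:3 ⇒ Z = (3/2, 1/2)
2·[AXL] = -4, 2·[LZW] = 1/2
[AXL]:[LZW] = -4:1/2 = -8

[AXL]:[LZW] = -8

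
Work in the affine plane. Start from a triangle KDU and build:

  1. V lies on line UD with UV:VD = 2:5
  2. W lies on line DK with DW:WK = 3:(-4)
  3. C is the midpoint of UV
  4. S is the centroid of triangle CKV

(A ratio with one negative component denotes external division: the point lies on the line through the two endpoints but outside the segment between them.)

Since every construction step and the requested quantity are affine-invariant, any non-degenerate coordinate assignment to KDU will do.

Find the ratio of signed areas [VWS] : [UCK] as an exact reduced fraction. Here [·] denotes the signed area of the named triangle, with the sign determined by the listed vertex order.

Set K = (0, 0), D = (1, 0), U = (0, 1); any affine frame gives the same invariant.
1. V lies on line UD with UV:VD = 2:5 ⇒ V = (2/7, 5/7)
2. W lies on line DK with DW:WK = 3:(-4) ⇒ W = (4, 0)
3. C is the midpoint of UV ⇒ C = (1/7, 6/7)
4. S is the centroid of triangle CKV ⇒ S = (1/7, 11/21)
2·[VWS] = -17/21, 2·[UCK] = -1/7
[VWS]:[UCK] = -17/21:-1/7 = 17/3

[VWS]:[UCK] = 17/3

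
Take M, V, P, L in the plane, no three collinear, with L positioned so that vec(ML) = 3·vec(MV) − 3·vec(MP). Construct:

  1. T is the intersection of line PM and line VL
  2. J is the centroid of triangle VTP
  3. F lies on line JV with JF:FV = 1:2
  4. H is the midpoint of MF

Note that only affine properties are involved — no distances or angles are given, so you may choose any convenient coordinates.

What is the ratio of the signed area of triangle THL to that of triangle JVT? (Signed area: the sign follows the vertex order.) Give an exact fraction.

Choose coordinates M = (0, 0), V = (1, 0), P = (0, 1), L = (3, -3).
1. T is the intersection of line PM and line VL ⇒ T = (0, 3/2)
2. J is the centroid of triangle VTP ⇒ J = (1/3, 5/6)
3. F lies on line JV with JF:FV = 1:2 ⇒ F = (5/9, 5/9)
4. H is the midpoint of MF ⇒ H = (5/18, 5/18)
2·[THL] = 29/12, 2·[JVT] = 1/6
[THL]:[JVT] = 29/12:1/6 = 29/2

[THL]:[JVT] = 29/2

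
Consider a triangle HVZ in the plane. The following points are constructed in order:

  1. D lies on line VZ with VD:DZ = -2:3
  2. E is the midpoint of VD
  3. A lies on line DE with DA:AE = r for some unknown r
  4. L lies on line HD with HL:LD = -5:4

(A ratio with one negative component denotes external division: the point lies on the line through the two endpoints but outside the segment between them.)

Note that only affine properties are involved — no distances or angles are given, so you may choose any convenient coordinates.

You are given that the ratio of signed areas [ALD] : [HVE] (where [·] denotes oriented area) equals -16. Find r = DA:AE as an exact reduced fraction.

r = -4/5

Choose coordinates H = (0, 0), V = (1, 0), Z = (0, 1).
1. D lies on line VZ with VD:DZ = -2:3 ⇒ D = (3, -2)
2. E is the midpoint of VD ⇒ E = (2, -1)
3. With DA:AE = r, write λ = r/(r+1) so A = D + λ·(E−D); A is affine-linear in λ
4. L lies on line HD with HL:LD = -5:4 ⇒ L = (15, -10)
Every point depending on A is an affine combination of A and λ-independent points, so each such coordinate is linear in λ; the λ² term in each signed area is a multiple of (E−D)×(E−D) = 0, so 2·[ALD] and 2·[HVE] are each linear in λ. Evaluating at λ=0 and λ=1:
  2·[ALD] = -4·λ,   2·[HVE] = -1
So [ALD]:[HVE] = (-4·λ) / (-1). Setting this equal to -16:
  -4·λ = -16·(-1)  ⇒  λ = -4
Then r = λ/(1−λ) = (-4)/(5) = -4/5. Check: with r = -4/5, A = (7, -6) and [ALD]:[HVE] = -16 as required.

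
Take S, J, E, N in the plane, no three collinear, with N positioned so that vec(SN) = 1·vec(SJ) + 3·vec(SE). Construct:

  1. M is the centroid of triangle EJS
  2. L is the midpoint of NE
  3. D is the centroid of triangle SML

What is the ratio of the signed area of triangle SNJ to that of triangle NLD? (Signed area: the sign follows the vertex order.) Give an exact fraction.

Choose coordinates S = (0, 0), J = (1, 0), E = (0, 1), N = (1, 3).
1. M is the centroid of triangle EJS ⇒ M = (1/3, 1/3)
2. L is the midpoint of NE ⇒ L = (1/2, 2)
3. D is the centroid of triangle SML ⇒ D = (5/18, 7/9)
2·[SNJ] = -3, 2·[NLD] = 7/18
[SNJ]:[NLD] = -3:7/18 = -54/7

[SNJ]:[NLD] = -54/7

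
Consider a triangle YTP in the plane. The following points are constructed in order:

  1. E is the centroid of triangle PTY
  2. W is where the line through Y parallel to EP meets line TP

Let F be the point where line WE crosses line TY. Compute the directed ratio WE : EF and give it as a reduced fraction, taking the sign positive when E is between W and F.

WE:EF = 5

Work in coordinates with Y = (0, 0), T = (1, 0), P = (0, 1).
1. E is the centroid of triangle PTY ⇒ E = (1/3, 1/3)
2. W is where the line through Y parallel to EP meets line TP ⇒ W = (-1, 2)
line WE meets TY at F = (3/5, 0)
E = W + t·(F−W) with t = 5/6, so WE:EF = 5/6:1/6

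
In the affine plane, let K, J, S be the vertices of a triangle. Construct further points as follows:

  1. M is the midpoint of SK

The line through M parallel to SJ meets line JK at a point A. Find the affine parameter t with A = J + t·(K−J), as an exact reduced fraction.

t = 1/2

Set K = (0, 0), J = (1, 0), S = (0, 1); any affine frame gives the same invariant.
1. M is the midpoint of SK ⇒ M = (0, 1/2)
through M parallel to SJ: direction (1, -1); meets JK at A = (1/2, 0)
A = J + t·(K−J) with t = 1/2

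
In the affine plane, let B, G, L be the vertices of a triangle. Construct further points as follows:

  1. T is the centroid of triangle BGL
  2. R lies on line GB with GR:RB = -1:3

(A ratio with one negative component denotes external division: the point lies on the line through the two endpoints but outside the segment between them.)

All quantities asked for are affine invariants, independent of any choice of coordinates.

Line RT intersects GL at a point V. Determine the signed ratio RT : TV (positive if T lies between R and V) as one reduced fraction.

Choose coordinates B = (0, 0), G = (1, 0), L = (0, 1).
1. T is the centroid of triangle BGL ⇒ T = (1/3, 1/3)
2. R lies on line GB with GR:RB = -1:3 ⇒ R = (3/2, 0)
line RT meets GL at V = (4/5, 1/5)
T = R + t·(V−R) with t = 5/3, so RT:TV = 5/3:-2/3

RT:TV = -5/2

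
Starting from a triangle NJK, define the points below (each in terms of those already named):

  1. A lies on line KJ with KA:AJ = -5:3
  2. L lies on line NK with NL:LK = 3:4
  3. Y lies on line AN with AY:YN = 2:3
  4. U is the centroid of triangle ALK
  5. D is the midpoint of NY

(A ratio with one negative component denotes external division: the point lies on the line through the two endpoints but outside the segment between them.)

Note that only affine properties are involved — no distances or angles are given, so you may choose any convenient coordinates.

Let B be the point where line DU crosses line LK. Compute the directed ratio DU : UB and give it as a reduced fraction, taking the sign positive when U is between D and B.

DU:UB = -1/10

Choose coordinates N = (0, 0), J = (1, 0), K = (0, 1).
1. A lies on line KJ with KA:AJ = -5:3 ⇒ A = (5/2, -3/2)
2. L lies on line NK with NL:LK = 3:4 ⇒ L = (0, 3/7)
3. Y lies on line AN with AY:YN = 2:3 ⇒ Y = (3/2, -9/10)
4. U is the centroid of triangle ALK ⇒ U = (5/6, -1/42)
5. D is the midpoint of NY ⇒ D = (3/4, -9/20)
line DU meets LK at B = (0, -30/7)
U = D + t·(B−D) with t = -1/9, so DU:UB = -1/9:10/9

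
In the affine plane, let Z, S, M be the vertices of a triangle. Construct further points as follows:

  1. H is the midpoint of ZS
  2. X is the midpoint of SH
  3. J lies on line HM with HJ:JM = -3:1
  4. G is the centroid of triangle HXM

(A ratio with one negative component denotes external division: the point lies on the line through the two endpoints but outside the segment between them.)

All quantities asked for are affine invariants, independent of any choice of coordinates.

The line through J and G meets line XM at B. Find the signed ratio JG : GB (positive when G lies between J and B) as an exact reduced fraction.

Work in coordinates with Z = (0, 0), S = (1, 0), M = (0, 1).
1. H is the midpoint of ZS ⇒ H = (1/2, 0)
2. X is the midpoint of SH ⇒ X = (3/4, 0)
3. J lies on line HM with HJ:JM = -3:1 ⇒ J = (-1/4, 3/2)
4. G is the centroid of triangle HXM ⇒ G = (5/12, 1/3)
line JG meets XM at B = (3/20, 4/5)
G = J + t·(B−J) with t = 5/3, so JG:GB = 5/3:-2/3

JG:GB = -5/2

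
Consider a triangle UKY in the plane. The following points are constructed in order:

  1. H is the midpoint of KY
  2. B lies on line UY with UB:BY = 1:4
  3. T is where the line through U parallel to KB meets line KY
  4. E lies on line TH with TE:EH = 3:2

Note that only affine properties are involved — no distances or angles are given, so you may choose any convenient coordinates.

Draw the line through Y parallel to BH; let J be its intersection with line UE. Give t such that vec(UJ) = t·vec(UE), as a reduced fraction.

Choose coordinates U = (0, 0), K = (1, 0), Y = (0, 1).
1. H is the midpoint of KY ⇒ H = (1/2, 1/2)
2. B lies on line UY with UB:BY = 1:4 ⇒ B = (0, 1/5)
3. T is where the line through U parallel to KB meets line KY ⇒ T = (5/4, -1/4)
4. E lies on line TH with TE:EH = 3:2 ⇒ E = (4/5, 1/5)
through Y parallel to BH: direction (1/2, 3/10); meets UE at J = (-20/7, -5/7)
J = U + t·(E−U) with t = -25/7

t = -25/7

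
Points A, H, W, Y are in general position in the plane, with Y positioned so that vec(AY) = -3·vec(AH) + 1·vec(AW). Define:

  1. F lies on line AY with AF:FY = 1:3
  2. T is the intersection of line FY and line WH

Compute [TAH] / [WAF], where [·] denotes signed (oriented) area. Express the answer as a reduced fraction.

Choose coordinates A = (0, 0), H = (1, 0), W = (0, 1), Y = (-3, 1).
1. F lies on line AY with AF:FY = 1:3 ⇒ F = (-3/4, 1/4)
2. T is the intersection of line FY and line WH ⇒ T = (3/2, -1/2)
2·[TAH] = -1/2, 2·[WAF] = -3/4
[TAH]:[WAF] = -1/2:-3/4 = 2/3

[TAH]:[WAF] = 2/3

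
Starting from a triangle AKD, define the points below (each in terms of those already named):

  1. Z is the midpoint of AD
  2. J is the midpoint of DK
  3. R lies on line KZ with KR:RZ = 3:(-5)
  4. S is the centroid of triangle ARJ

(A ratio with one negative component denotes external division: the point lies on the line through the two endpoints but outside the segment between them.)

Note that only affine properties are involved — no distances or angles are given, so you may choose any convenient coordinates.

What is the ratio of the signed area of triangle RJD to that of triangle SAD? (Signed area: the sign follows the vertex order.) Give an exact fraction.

[RJD]:[SAD] = 3/8

Work in coordinates with A = (0, 0), K = (1, 0), D = (0, 1).
1. Z is the midpoint of AD ⇒ Z = (0, 1/2)
2. J is the midpoint of DK ⇒ J = (1/2, 1/2)
3. R lies on line KZ with KR:RZ = 3:(-5) ⇒ R = (5/2, -3/4)
4. S is the centroid of triangle ARJ ⇒ S = (1, -1/12)
2·[RJD] = -3/8, 2·[SAD] = -1
[RJD]:[SAD] = -3/8:-1 = 3/8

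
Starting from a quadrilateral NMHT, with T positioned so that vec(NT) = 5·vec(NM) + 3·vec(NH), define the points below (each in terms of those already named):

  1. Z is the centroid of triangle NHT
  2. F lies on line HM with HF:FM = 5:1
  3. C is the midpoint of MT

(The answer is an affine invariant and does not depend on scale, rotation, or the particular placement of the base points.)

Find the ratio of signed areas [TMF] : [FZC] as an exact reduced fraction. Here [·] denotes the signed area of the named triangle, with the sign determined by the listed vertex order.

Choose coordinates N = (0, 0), M = (1, 0), H = (0, 1), T = (5, 3).
1. Z is the centroid of triangle NHT ⇒ Z = (5/3, 4/3)
2. F lies on line HM with HF:FM = 5:1 ⇒ F = (5/6, 1/6)
3. C is the midpoint of MT ⇒ C = (3, 3/2)
2·[TMF] = -7/6, 2·[FZC] = -17/12
[TMF]:[FZC] = -7/6:-17/12 = 14/17

[TMF]:[FZC] = 14/17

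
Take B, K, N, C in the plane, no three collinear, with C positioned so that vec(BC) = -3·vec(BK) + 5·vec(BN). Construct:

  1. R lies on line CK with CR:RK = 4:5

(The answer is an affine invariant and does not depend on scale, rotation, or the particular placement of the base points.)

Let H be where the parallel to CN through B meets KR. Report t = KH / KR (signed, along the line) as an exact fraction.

Work in coordinates with B = (0, 0), K = (1, 0), N = (0, 1), C = (-3, 5).
1. R lies on line CK with CR:RK = 4:5 ⇒ R = (-11/9, 25/9)
through B parallel to CN: direction (3, -4); meets KR at H = (-15, 20)
H = K + t·(R−K) with t = 36/5

t = 36/5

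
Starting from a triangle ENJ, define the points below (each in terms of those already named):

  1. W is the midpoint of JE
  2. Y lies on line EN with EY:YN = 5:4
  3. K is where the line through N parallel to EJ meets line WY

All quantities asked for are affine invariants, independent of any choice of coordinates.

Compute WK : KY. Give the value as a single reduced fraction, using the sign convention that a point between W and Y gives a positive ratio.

Assign E = (0, 0), N = (1, 0), J = (0, 1) — the answer is frame-independent, so this choice is without loss of generality.
1. W is the midpoint of JE ⇒ W = (0, 1/2)
2. Y lies on line EN with EY:YN = 5:4 ⇒ Y = (5/9, 0)
3. K is where the line through N parallel to EJ meets line WY ⇒ K = (1, -2/5)
K = W + t·(Y−W) with t = 9/5, so WK:KY = t:(1−t) = 9/5:-4/5

WK:KY = -9/4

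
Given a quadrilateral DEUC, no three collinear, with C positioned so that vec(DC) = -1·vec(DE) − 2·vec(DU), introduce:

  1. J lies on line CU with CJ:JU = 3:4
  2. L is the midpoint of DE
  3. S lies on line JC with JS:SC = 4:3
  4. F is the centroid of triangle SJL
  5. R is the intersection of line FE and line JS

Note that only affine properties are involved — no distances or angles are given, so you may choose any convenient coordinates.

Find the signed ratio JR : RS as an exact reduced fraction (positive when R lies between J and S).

JR:RS = 61/167

Set D = (0, 0), E = (1, 0), U = (0, 1), C = (-1, -2); any affine frame gives the same invariant.
1. J lies on line CU with CJ:JU = 3:4 ⇒ J = (-4/7, -5/7)
2. L is the midpoint of DE ⇒ L = (1/2, 0)
3. S lies on line JC with JS:SC = 4:3 ⇒ S = (-40/49, -71/49)
4. F is the centroid of triangle SJL ⇒ F = (-29/98, -106/147)
5. R is the intersection of line FE and line JS ⇒ R = (-593/931, -848/931)
R = J + t·(S−J) with t = 61/228, so JR:RS = t:(1−t) = 61/228:167/228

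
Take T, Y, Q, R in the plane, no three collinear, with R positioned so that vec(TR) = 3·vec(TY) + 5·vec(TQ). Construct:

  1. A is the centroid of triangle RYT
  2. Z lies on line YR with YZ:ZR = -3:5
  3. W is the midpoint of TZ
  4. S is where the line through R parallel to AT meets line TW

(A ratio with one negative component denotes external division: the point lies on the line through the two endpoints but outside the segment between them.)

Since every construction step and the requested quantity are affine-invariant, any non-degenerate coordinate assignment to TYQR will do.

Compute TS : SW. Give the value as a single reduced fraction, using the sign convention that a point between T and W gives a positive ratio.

TS:SW = -1/3

Choose coordinates T = (0, 0), Y = (1, 0), Q = (0, 1), R = (3, 5).
1. A is the centroid of triangle RYT ⇒ A = (4/3, 5/3)
2. Z lies on line YR with YZ:ZR = -3:5 ⇒ Z = (-2, -15/2)
3. W is the midpoint of TZ ⇒ W = (-1, -15/4)
4. S is where the line through R parallel to AT meets line TW ⇒ S = (1/2, 15/8)
S = T + t·(W−T) with t = -1/2, so TS:SW = t:(1−t) = -1/2:3/2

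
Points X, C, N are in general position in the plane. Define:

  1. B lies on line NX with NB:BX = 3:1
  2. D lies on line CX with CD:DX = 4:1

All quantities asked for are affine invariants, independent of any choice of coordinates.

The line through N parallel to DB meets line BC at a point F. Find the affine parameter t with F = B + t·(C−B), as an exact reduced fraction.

Set X = (0, 0), C = (1, 0), N = (0, 1); any affine frame gives the same invariant.
1. B lies on line NX with NB:BX = 3:1 ⇒ B = (0, 1/4)
2. D lies on line CX with CD:DX = 4:1 ⇒ D = (1/5, 0)
through N parallel to DB: direction (-1/5, 1/4); meets BC at F = (3/4, 1/16)
F = B + t·(C−B) with t = 3/4

t = 3/4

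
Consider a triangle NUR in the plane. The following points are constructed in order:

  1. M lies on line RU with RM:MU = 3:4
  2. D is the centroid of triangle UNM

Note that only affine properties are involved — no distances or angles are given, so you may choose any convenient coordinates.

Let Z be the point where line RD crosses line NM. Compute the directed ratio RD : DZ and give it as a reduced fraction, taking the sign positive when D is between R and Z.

Set N = (0, 0), U = (1, 0), R = (0, 1); any affine frame gives the same invariant.
1. M lies on line RU with RM:MU = 3:4 ⇒ M = (3/7, 4/7)
2. D is the centroid of triangle UNM ⇒ D = (10/21, 4/21)
line RD meets NM at Z = (30/91, 40/91)
D = R + t·(Z−R) with t = 13/9, so RD:DZ = 13/9:-4/9

RD:DZ = -13/4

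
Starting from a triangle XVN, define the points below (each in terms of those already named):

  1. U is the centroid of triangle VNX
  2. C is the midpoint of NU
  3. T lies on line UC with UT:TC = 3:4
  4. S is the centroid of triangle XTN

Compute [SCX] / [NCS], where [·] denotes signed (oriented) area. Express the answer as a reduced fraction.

[SCX]:[NCS] = 3/7

Work in coordinates with X = (0, 0), V = (1, 0), N = (0, 1).
1. U is the centroid of triangle VNX ⇒ U = (1/3, 1/3)
2. C is the midpoint of NU ⇒ C = (1/6, 2/3)
3. T lies on line UC with UT:TC = 3:4 ⇒ T = (11/42, 10/21)
4. S is the centroid of triangle XTN ⇒ S = (11/126, 31/63)
2·[SCX] = -1/42, 2·[NCS] = -1/18
[SCX]:[NCS] = -1/42:-1/18 = 3/7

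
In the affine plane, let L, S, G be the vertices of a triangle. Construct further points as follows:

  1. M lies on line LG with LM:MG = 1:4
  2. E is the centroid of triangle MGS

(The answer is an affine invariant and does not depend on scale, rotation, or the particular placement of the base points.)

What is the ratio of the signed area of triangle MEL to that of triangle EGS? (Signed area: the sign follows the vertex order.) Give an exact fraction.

Assign L = (0, 0), S = (1, 0), G = (0, 1) — the answer is frame-independent, so this choice is without loss of generality.
1. M lies on line LG with LM:MG = 1:4 ⇒ M = (0, 1/5)
2. E is the centroid of triangle MGS ⇒ E = (1/3, 2/5)
2·[MEL] = -1/15, 2·[EGS] = -4/15
[MEL]:[EGS] = -1/15:-4/15 = 1/4

[MEL]:[EGS] = 1/4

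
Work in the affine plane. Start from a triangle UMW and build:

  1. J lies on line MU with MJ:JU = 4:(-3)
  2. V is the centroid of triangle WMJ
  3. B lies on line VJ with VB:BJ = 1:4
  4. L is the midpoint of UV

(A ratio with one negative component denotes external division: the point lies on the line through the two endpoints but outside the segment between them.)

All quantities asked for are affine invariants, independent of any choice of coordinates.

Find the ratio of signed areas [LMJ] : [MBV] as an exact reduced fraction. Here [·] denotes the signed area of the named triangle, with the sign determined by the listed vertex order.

Assign U = (0, 0), M = (1, 0), W = (0, 1) — the answer is frame-independent, so this choice is without loss of generality.
1. J lies on line MU with MJ:JU = 4:(-3) ⇒ J = (-3, 0)
2. V is the centroid of triangle WMJ ⇒ V = (-2/3, 1/3)
3. B lies on line VJ with VB:BJ = 1:4 ⇒ B = (-17/15, 4/15)
4. L is the midpoint of UV ⇒ L = (-1/3, 1/6)
2·[LMJ] = -2/3, 2·[MBV] = -4/15
[LMJ]:[MBV] = -2/3:-4/15 = 5/2

[LMJ]:[MBV] = 5/2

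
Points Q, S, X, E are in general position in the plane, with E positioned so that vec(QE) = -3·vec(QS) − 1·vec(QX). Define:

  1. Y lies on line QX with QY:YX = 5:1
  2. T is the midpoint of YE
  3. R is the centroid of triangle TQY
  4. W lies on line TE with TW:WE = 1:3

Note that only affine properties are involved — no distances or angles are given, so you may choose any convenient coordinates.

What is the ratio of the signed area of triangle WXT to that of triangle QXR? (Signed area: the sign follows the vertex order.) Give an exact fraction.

[WXT]:[QXR] = -1/8

Set Q = (0, 0), S = (1, 0), X = (0, 1), E = (-3, -1); any affine frame gives the same invariant.
1. Y lies on line QX with QY:YX = 5:1 ⇒ Y = (0, 5/6)
2. T is the midpoint of YE ⇒ T = (-3/2, -1/12)
3. R is the centroid of triangle TQY ⇒ R = (-1/2, 1/4)
4. W lies on line TE with TW:WE = 1:3 ⇒ W = (-15/8, -5/16)
2·[WXT] = -1/16, 2·[QXR] = 1/2
[WXT]:[QXR] = -1/16:1/2 = -1/8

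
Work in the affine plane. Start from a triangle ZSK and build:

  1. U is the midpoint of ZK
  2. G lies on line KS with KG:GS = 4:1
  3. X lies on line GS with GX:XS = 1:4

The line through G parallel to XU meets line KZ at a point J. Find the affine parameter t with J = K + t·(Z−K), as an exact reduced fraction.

Assign Z = (0, 0), S = (1, 0), K = (0, 1) — the answer is frame-independent, so this choice is without loss of generality.
1. U is the midpoint of ZK ⇒ U = (0, 1/2)
2. G lies on line KS with KG:GS = 4:1 ⇒ G = (4/5, 1/5)
3. X lies on line GS with GX:XS = 1:4 ⇒ X = (21/25, 4/25)
through G parallel to XU: direction (-21/25, 17/50); meets KZ at J = (0, 11/21)
J = K + t·(Z−K) with t = 10/21

t = 10/21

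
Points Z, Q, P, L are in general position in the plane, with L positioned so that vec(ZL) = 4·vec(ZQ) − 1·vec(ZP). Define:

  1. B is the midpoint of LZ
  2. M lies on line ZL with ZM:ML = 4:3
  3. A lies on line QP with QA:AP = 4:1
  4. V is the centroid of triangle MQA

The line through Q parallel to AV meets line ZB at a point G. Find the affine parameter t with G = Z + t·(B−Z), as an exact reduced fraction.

t = 152/203

Assign Z = (0, 0), Q = (1, 0), P = (0, 1), L = (4, -1) — the answer is frame-independent, so this choice is without loss of generality.
1. B is the midpoint of LZ ⇒ B = (2, -1/2)
2. M lies on line ZL with ZM:ML = 4:3 ⇒ M = (16/7, -4/7)
3. A lies on line QP with QA:AP = 4:1 ⇒ A = (1/5, 4/5)
4. V is the centroid of triangle MQA ⇒ V = (122/105, 8/105)
through Q parallel to AV: direction (101/105, -76/105); meets ZB at G = (304/203, -76/203)
G = Z + t·(B−Z) with t = 152/203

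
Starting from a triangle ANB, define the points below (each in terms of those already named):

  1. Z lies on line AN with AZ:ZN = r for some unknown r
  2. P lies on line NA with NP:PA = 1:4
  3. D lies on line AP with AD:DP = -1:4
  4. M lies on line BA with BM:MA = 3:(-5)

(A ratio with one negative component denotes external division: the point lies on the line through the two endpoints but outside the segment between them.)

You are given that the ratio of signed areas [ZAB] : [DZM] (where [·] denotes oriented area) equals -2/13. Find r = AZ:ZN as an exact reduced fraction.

r = 1/5

Set A = (0, 0), N = (1, 0), B = (0, 1); any affine frame gives the same invariant.
1. With AZ:ZN = r, write λ = r/(r+1) so Z = A + λ·(N−A); Z is affine-linear in λ
2. P lies on line NA with NP:PA = 1:4 ⇒ P = (4/5, 0)
3. D lies on line AP with AD:DP = -1:4 ⇒ D = (-4/15, 0)
4. M lies on line BA with BM:MA = 3:(-5) ⇒ M = (0, 5/2)
Every point depending on Z is an affine combination of Z and λ-independent points, so each such coordinate is linear in λ; the λ² term in each signed area is a multiple of (N−A)×(N−A) = 0, so 2·[ZAB] and 2·[DZM] are each linear in λ. Evaluating at λ=0 and λ=1:
  2·[ZAB] = −λ,   2·[DZM] = 5/2·λ + 2/3
So [ZAB]:[DZM] = (−λ) / (5/2·λ + 2/3). Setting this equal to -2/13:
  −λ = -2/13·(5/2·λ + 2/3)  ⇒  λ = 1/6
Then r = λ/(1−λ) = (1/6)/(5/6) = 1/5. Check: with r = 1/5, Z = (1/6, 0) and [ZAB]:[DZM] = -2/13 as required.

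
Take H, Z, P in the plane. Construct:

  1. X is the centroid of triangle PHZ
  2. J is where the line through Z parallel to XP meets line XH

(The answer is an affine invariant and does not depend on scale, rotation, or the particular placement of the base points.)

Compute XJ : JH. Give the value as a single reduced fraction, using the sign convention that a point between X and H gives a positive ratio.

Set H = (0, 0), Z = (1, 0), P = (0, 1); any affine frame gives the same invariant.
1. X is the centroid of triangle PHZ ⇒ X = (1/3, 1/3)
2. J is where the line through Z parallel to XP meets line XH ⇒ J = (2/3, 2/3)
J = X + t·(H−X) with t = -1, so XJ:JH = t:(1−t) = -1:2

XJ:JH = -1/2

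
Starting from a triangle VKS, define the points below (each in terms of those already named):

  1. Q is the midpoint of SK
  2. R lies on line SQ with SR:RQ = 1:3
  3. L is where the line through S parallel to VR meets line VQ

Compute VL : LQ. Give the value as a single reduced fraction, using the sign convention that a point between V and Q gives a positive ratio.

VL:LQ = -1/4

Choose coordinates V = (0, 0), K = (1, 0), S = (0, 1).
1. Q is the midpoint of SK ⇒ Q = (1/2, 1/2)
2. R lies on line SQ with SR:RQ = 1:3 ⇒ R = (1/8, 7/8)
3. L is where the line through S parallel to VR meets line VQ ⇒ L = (-1/6, -1/6)
L = V + t·(Q−V) with t = -1/3, so VL:LQ = t:(1−t) = -1/3:4/3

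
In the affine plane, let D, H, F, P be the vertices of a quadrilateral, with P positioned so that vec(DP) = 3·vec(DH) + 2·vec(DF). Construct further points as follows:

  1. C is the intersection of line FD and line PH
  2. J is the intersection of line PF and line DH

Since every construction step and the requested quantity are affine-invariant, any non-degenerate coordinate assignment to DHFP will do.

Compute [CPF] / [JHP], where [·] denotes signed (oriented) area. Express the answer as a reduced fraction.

[CPF]:[JHP] = 3/4

Work in coordinates with D = (0, 0), H = (1, 0), F = (0, 1), P = (3, 2).
1. C is the intersection of line FD and line PH ⇒ C = (0, -1)
2. J is the intersection of line PF and line DH ⇒ J = (-3, 0)
2·[CPF] = 6, 2·[JHP] = 8
[CPF]:[JHP] = 6:8 = 3/4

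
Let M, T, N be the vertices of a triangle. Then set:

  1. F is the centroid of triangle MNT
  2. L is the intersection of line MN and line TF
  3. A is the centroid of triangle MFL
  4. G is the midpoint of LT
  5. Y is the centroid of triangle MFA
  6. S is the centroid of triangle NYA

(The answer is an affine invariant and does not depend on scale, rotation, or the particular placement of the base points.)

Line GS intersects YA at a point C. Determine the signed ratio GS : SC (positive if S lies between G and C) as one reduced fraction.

GS:SC = 7/2

Assign M = (0, 0), T = (1, 0), N = (0, 1) — the answer is frame-independent, so this choice is without loss of generality.
1. F is the centroid of triangle MNT ⇒ F = (1/3, 1/3)
2. L is the intersection of line MN and line TF ⇒ L = (0, 1/2)
3. A is the centroid of triangle MFL ⇒ A = (1/9, 5/18)
4. G is the midpoint of LT ⇒ G = (1/2, 1/4)
5. Y is the centroid of triangle MFA ⇒ Y = (4/27, 11/54)
6. S is the centroid of triangle NYA ⇒ S = (7/81, 40/81)
line GS meets YA at C = (-2/63, 71/126)
S = G + t·(C−G) with t = 7/9, so GS:SC = 7/9:2/9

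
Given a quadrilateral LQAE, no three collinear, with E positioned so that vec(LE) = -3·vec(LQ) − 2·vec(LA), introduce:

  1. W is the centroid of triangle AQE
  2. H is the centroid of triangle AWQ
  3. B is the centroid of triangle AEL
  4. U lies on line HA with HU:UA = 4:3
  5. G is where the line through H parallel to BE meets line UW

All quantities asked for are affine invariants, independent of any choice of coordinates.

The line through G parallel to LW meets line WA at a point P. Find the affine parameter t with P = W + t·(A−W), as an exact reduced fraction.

Set L = (0, 0), Q = (1, 0), A = (0, 1), E = (-3, -2); any affine frame gives the same invariant.
1. W is the centroid of triangle AQE ⇒ W = (-2/3, -1/3)
2. H is the centroid of triangle AWQ ⇒ H = (1/9, 2/9)
3. B is the centroid of triangle AEL ⇒ B = (-1, -1/3)
4. U lies on line HA with HU:UA = 4:3 ⇒ U = (1/21, 2/3)
5. G is where the line through H parallel to BE meets line UW ⇒ G = (-127/153, -86/153)
through G parallel to LW: direction (-2/3, -1/3); meets WA at P = (-13/17, -9/17)
P = W + t·(A−W) with t = -5/34

t = -5/34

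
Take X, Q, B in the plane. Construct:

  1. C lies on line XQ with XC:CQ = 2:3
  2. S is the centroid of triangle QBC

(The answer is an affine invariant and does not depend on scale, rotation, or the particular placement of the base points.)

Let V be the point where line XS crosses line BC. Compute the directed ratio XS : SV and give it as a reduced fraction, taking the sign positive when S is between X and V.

Assign X = (0, 0), Q = (1, 0), B = (0, 1) — the answer is frame-independent, so this choice is without loss of generality.
1. C lies on line XQ with XC:CQ = 2:3 ⇒ C = (2/5, 0)
2. S is the centroid of triangle QBC ⇒ S = (7/15, 1/3)
line XS meets BC at V = (14/45, 2/9)
S = X + t·(V−X) with t = 3/2, so XS:SV = 3/2:-1/2

XS:SV = -3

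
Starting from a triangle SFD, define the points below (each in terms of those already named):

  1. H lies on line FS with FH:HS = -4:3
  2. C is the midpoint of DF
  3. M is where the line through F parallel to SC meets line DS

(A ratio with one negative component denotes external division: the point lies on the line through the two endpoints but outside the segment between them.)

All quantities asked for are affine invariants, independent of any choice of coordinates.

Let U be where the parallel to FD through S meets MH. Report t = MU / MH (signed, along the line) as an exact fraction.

t = -1/2

Work in coordinates with S = (0, 0), F = (1, 0), D = (0, 1).
1. H lies on line FS with FH:HS = -4:3 ⇒ H = (-3, 0)
2. C is the midpoint of DF ⇒ C = (1/2, 1/2)
3. M is where the line through F parallel to SC meets line DS ⇒ M = (0, -1)
through S parallel to FD: direction (-1, 1); meets MH at U = (3/2, -3/2)
U = M + t·(H−M) with t = -1/2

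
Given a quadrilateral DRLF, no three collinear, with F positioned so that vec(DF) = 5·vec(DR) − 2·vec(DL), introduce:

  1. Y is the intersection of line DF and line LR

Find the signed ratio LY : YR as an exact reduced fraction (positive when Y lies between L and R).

Work in coordinates with D = (0, 0), R = (1, 0), L = (0, 1), F = (5, -2).
1. Y is the intersection of line DF and line LR ⇒ Y = (5/3, -2/3)
Y = L + t·(R−L) with t = 5/3, so LY:YR = t:(1−t) = 5/3:-2/3

LY:YR = -5/2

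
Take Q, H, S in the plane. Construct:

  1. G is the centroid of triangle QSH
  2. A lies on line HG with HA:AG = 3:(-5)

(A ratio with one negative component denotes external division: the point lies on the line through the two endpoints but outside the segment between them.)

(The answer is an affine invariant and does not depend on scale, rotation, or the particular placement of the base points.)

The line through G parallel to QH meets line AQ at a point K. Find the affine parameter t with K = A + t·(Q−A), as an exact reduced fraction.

Work in coordinates with Q = (0, 0), H = (1, 0), S = (0, 1).
1. G is the centroid of triangle QSH ⇒ G = (1/3, 1/3)
2. A lies on line HG with HA:AG = 3:(-5) ⇒ A = (2, -1/2)
through G parallel to QH: direction (1, 0); meets AQ at K = (-4/3, 1/3)
K = A + t·(Q−A) with t = 5/3

t = 5/3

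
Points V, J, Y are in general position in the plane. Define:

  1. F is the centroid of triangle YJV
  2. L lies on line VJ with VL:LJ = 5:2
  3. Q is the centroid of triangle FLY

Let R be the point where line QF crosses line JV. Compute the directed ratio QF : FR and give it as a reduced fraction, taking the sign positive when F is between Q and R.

Work in coordinates with V = (0, 0), J = (1, 0), Y = (0, 1).
1. F is the centroid of triangle YJV ⇒ F = (1/3, 1/3)
2. L lies on line VJ with VL:LJ = 5:2 ⇒ L = (5/7, 0)
3. Q is the centroid of triangle FLY ⇒ Q = (22/63, 4/9)
line QF meets JV at R = (2/7, 0)
F = Q + t·(R−Q) with t = 1/4, so QF:FR = 1/4:3/4

QF:FR = 1/3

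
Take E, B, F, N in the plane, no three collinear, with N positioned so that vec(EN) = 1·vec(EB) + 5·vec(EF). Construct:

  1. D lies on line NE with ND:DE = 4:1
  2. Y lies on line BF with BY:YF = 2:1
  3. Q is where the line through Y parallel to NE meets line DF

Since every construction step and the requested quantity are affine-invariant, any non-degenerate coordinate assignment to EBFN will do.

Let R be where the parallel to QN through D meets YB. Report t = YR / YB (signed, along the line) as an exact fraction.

Set E = (0, 0), B = (1, 0), F = (0, 1), N = (1, 5); any affine frame gives the same invariant.
1. D lies on line NE with ND:DE = 4:1 ⇒ D = (1/5, 1)
2. Y lies on line BF with BY:YF = 2:1 ⇒ Y = (1/3, 2/3)
3. Q is where the line through Y parallel to NE meets line DF ⇒ Q = (2/5, 1)
through D parallel to QN: direction (3/5, 4); meets YB at R = (4/23, 19/23)
R = Y + t·(B−Y) with t = -11/46

t = -11/46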